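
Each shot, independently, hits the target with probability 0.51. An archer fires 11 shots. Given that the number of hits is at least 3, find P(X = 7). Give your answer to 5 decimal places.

0.17567

X ~ Binomial(11, 0.51). Want P(X=7 | X≥3) = P(X=7) / P(X≥3).
P(X=7) = C(11,7)·0.51^7·0.49^4 = 0.1707220
P(X≥3) = 1 − 0.0003910 − 0.0044763 − 0.0232953 = 0.9718374
Ratio = 0.1707220 / 0.9718374 = 0.1756693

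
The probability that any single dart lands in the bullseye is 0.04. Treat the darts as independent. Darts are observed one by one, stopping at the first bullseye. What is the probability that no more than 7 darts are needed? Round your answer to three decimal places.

0.249

Y = number of darts to the first success; geometric, p = 0.04.
P(Y ≤ 7) = 1 − (1−p)^7 = 1 − 0.75145 = 0.24855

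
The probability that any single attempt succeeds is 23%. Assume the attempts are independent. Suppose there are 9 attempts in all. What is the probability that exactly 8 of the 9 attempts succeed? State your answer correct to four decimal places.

0.0001

X ~ Binomial(n=9, p=0.23).
P(X=8) = C(9,8) · p^8 · (1−p)^1
= 9 · 7.8311e-06 · 0.77 = 0.000054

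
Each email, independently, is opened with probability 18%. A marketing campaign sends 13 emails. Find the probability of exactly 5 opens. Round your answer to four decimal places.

0.0497

X ~ Binomial(n=13, p=0.18).
P(X=5) = C(13,5) · p^5 · (1−p)^8
= 1287 · 0.00018896 · 0.20441 = 0.049711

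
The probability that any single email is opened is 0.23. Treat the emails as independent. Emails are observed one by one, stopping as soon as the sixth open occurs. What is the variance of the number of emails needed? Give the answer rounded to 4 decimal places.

87.3346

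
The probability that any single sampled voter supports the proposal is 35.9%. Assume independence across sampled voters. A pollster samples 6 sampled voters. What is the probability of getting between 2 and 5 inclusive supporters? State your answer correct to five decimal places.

X ~ Binomial(6, 0.359); P(2 ≤ X ≤ 5) = Σ C(6,k) p^k (1−p)^(6−k) over k:
  k=2: C(6,2)·0.359^2·0.641^4 = 0.3263715
  k=3: C(6,3)·0.359^3·0.641^3 = 0.2437179
  k=4: C(6,4)·0.359^4·0.641^2 = 0.1023729
  k=5: C(6,5)·0.359^5·0.641^1 = 0.0229341
Total = 0.6953965

0.69540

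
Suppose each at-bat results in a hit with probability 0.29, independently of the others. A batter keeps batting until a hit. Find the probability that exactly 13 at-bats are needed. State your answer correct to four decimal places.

0.0048

Geometric (trials to first success), p = 0.29.
P(Y = 13) = (1−p)^12 · p = 0.01641 · 0.29 = 0.004759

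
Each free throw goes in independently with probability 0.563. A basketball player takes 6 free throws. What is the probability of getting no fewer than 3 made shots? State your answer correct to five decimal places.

0.76581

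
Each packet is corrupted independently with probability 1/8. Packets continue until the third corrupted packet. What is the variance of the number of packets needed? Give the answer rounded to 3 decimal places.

168.000

Y = total packets until the third success; negative binomial with r=3, p=0.125.
Var(Y) = r(1−p)/p² = 3·0.875 / 0.125² = 168.00000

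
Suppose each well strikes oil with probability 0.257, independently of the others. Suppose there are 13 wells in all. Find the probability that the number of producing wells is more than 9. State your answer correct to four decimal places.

X ~ Binomial(13, 0.257); P(X ≥ 10) = Σ C(13,k) p^k (1−p)^(13−k) over k:
  k=10: C(13,10)·0.257^10·0.743^3 = 0.000147
  k=11: C(13,11)·0.257^11·0.743^2 = 0.000014
  k=12: C(13,12)·0.257^12·0.743^1 = 0.000001
  k=13: C(13,13)·0.257^13·0.743^0 = 0.000000
Total = 0.000162

0.0002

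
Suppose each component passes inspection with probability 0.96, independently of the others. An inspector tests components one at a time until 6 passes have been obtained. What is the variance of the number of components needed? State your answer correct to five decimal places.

Y = total components until the sixth success; negative binomial with r=6, p=0.96.
Var(Y) = r(1−p)/p² = 6·0.04 / 0.96² = 0.2604167

0.26042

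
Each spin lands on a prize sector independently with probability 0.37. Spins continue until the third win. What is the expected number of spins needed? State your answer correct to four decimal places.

8.1081

Y = total spins until the third success; negative binomial with r=3, p=0.37.
E[Y] = r / p = 3 / 0.37 = 8.108108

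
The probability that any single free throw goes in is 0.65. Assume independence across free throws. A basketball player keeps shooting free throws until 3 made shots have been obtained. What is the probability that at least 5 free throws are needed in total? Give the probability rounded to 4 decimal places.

0.4370

Needing more than 4 free throws ⇔ fewer than 3 successes in the first 4. With X ~ Binomial(4, 0.65), P(Y > 4) = P(X ≤ 2).
  k=0: C(4,0)·0.65^0·0.35^4 = 0.015006
  k=1: C(4,1)·0.65^1·0.35^3 = 0.111475
  k=2: C(4,2)·0.65^2·0.35^2 = 0.310538
P(X ≤ 2) = 0.437019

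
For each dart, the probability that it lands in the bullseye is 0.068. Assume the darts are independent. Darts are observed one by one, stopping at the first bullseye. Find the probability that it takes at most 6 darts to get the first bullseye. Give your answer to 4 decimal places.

Y = number of darts to the first success; geometric, p = 0.068.
P(Y ≤ 6) = 1 − (1−p)^6 = 1 − 0.655383 = 0.344617

0.3446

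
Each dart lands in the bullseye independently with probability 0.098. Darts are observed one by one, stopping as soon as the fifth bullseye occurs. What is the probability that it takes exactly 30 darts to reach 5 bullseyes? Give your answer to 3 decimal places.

0.016

Y = trial on which the fifth success occurs; negative binomial, r=5, p=0.098.
P(Y=30) = C(29,4) · p^5 · (1−p)^25
= 23751 · 9.0392e-06 · 0.075886 = 0.01629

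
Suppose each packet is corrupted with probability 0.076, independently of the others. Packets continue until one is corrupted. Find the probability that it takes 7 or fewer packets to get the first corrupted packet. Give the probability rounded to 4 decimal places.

Y = number of packets to the first success; geometric, p = 0.076.
P(Y ≤ 7) = 1 − (1−p)^7 = 1 − 0.575048 = 0.424952

0.4250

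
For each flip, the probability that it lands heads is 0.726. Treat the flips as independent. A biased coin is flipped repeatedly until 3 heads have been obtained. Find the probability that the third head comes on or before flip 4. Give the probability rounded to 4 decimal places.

Finishing within 4 flips ⇔ at least 3 successes in the first 4. With X ~ Binomial(4, 0.726), P(Y ≤ 4) = 1 − P(X ≤ 2).
  k=0: C(4,0)·0.726^0·0.274^4 = 0.005636
  k=1: C(4,1)·0.726^1·0.274^3 = 0.059738
  k=2: C(4,2)·0.726^2·0.274^2 = 0.237425
1 − 0.302799 = 0.697201

0.6972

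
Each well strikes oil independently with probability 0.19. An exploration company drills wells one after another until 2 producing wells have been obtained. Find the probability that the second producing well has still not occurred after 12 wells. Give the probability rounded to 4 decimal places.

Needing more than 12 wells ⇔ fewer than 2 successes in the first 12. With X ~ Binomial(12, 0.19), P(Y > 12) = P(X ≤ 1).
  k=0: C(12,0)·0.19^0·0.81^12 = 0.079766
  k=1: C(12,1)·0.19^1·0.81^11 = 0.224528
P(X ≤ 1) = 0.304294

0.3043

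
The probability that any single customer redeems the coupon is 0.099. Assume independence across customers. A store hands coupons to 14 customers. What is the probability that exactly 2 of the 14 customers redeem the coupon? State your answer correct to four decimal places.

X ~ Binomial(n=14, p=0.099).
P(X=2) = C(14,2) · p^2 · (1−p)^12
= 91 · 0.009801 · 0.28622 = 0.255276

0.2553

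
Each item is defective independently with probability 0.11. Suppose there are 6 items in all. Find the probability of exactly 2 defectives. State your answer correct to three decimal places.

0.114

X ~ Binomial(n=6, p=0.11).
P(X=2) = C(6,2) · p^2 · (1−p)^4
= 15 · 0.0121 · 0.62742 = 0.11388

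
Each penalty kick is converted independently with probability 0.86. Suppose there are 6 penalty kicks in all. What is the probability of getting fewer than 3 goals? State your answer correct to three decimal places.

X ~ Binomial(6, 0.86); P(X ≤ 2) = Σ C(6,k) p^k (1−p)^(6−k) over k:
  k=0: C(6,0)·0.86^0·0.14^6 = 0.00001
  k=1: C(6,1)·0.86^1·0.14^5 = 0.00028
  k=2: C(6,2)·0.86^2·0.14^4 = 0.00426
Total = 0.00455

0.005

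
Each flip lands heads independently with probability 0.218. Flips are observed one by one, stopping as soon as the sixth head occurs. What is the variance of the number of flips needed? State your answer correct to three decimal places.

98.729

Y = total flips until the sixth success; negative binomial with r=6, p=0.218.
Var(Y) = r(1−p)/p² = 6·0.782 / 0.218² = 98.72906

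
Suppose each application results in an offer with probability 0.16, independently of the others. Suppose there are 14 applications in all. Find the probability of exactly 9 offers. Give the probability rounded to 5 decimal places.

X ~ Binomial(n=14, p=0.16).
P(X=9) = C(14,9) · p^9 · (1−p)^5
= 2002 · 6.8719e-08 · 0.41821 = 0.0000575

0.00006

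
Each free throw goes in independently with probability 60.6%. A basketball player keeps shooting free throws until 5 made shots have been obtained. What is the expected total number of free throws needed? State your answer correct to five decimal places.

8.25083

Y = total free throws until the fifth success; negative binomial with r=5, p=0.606.
E[Y] = r / p = 5 / 0.606 = 8.2508251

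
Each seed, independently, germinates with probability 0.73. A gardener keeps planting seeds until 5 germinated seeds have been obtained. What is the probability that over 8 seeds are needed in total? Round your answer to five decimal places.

0.14332

Needing more than 8 seeds ⇔ fewer than 5 successes in the first 8. With X ~ Binomial(8, 0.73), P(Y > 8) = P(X ≤ 4).
  k=0: C(8,0)·0.73^0·0.27^8 = 0.0000282
  k=1: C(8,1)·0.73^1·0.27^7 = 0.0006109
  k=2: C(8,2)·0.73^2·0.27^6 = 0.0057808
  k=3: C(8,3)·0.73^3·0.27^5 = 0.0312590
  k=4: C(8,4)·0.73^4·0.27^4 = 0.1056439
P(X ≤ 4) = 0.1433229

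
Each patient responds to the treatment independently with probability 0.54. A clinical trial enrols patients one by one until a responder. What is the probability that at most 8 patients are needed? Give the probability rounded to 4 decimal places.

0.9980

Y = number of patients to the first success; geometric, p = 0.54.
P(Y ≤ 8) = 1 − (1−p)^8 = 1 − 0.002005 = 0.997995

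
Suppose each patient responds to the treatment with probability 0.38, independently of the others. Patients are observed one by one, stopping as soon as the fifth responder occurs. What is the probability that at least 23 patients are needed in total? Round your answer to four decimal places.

0.0403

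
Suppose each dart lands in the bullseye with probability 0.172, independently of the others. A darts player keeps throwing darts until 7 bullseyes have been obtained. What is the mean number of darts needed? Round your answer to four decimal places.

Y = total darts until the seventh success; negative binomial with r=7, p=0.172.
E[Y] = r / p = 7 / 0.172 = 40.697674

40.6977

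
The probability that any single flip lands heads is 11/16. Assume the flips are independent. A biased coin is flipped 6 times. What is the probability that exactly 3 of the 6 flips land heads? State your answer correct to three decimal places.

0.198

X ~ Binomial(n=6, p=0.6875).
P(X=3) = C(6,3) · p^3 · (1−p)^3
= 20 · 0.32495 · 0.030518 = 0.19833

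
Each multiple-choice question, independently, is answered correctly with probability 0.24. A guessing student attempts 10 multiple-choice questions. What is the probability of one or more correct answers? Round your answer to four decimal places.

0.9357

P(at least one) = 1 − P(none) = 1 − (1 − 0.24)^10
= 1 − 0.064289 = 0.935711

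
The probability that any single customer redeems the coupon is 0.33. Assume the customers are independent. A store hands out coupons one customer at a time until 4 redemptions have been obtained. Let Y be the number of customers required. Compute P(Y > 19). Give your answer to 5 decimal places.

Needing more than 19 customers ⇔ fewer than 4 successes in the first 19. With X ~ Binomial(19, 0.33), P(Y > 19) = P(X ≤ 3).
  k=0: C(19,0)·0.33^0·0.67^19 = 0.0004959
  k=1: C(19,1)·0.33^1·0.67^18 = 0.0046410
  k=2: C(19,2)·0.33^2·0.67^17 = 0.0205729
  k=3: C(19,3)·0.33^3·0.67^16 = 0.0574199
P(X ≤ 3) = 0.0831298

0.08313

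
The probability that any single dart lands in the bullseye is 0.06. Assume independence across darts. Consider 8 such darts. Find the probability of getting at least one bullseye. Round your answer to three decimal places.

P(at least one) = 1 − P(none) = 1 − (1 − 0.06)^8
= 1 − 0.60957 = 0.39043

0.390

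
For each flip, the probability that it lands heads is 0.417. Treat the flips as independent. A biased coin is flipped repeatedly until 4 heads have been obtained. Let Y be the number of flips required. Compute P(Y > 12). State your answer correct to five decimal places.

Needing more than 12 flips ⇔ fewer than 4 successes in the first 12. With X ~ Binomial(12, 0.417), P(Y > 12) = P(X ≤ 3).
  k=0: C(12,0)·0.417^0·0.583^12 = 0.0015418
  k=1: C(12,1)·0.417^1·0.583^11 = 0.0132334
  k=2: C(12,2)·0.417^2·0.583^10 = 0.0520597
  k=3: C(12,3)·0.417^3·0.583^9 = 0.1241217
P(X ≤ 3) = 0.1909566

0.19096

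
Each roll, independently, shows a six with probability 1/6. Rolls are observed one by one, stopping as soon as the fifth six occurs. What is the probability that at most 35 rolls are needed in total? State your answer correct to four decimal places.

0.7157

Finishing within 35 rolls ⇔ at least 5 successes in the first 35. With X ~ Binomial(35, 0.166667), P(Y ≤ 35) = 1 − P(X ≤ 4).
  k=0: C(35,0)·0.166667^0·0.833333^35 = 0.001693
  k=1: C(35,1)·0.166667^1·0.833333^34 = 0.011851
  k=2: C(35,2)·0.166667^2·0.833333^33 = 0.040293
  k=3: C(35,3)·0.166667^3·0.833333^32 = 0.088645
  k=4: C(35,4)·0.166667^4·0.833333^31 = 0.141833
1 − 0.284315 = 0.715685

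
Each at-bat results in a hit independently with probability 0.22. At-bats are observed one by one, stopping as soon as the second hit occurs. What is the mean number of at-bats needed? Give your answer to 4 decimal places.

9.0909

Y = total at-bats until the second success; negative binomial with r=2, p=0.22.
E[Y] = r / p = 2 / 0.22 = 9.090909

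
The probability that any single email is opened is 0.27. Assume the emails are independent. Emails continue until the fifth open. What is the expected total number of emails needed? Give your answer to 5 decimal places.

Y = total emails until the fifth success; negative binomial with r=5, p=0.27.
E[Y] = r / p = 5 / 0.27 = 18.5185185

18.51852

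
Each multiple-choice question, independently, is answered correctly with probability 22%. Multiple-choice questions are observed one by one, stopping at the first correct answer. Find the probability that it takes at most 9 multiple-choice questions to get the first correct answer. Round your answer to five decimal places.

0.89313

Y = number of multiple-choice questions to the first success; geometric, p = 0.22.
P(Y ≤ 9) = 1 − (1−p)^9 = 1 − 0.1068689 = 0.8931311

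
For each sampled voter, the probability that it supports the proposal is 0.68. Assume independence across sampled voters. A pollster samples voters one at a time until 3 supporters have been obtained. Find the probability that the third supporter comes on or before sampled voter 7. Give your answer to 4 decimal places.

0.9620

Finishing within 7 sampled voters ⇔ at least 3 successes in the first 7. With X ~ Binomial(7, 0.68), P(Y ≤ 7) = 1 − P(X ≤ 2).
  k=0: C(7,0)·0.68^0·0.32^7 = 0.000344
  k=1: C(7,1)·0.68^1·0.32^6 = 0.005111
  k=2: C(7,2)·0.68^2·0.32^5 = 0.032583
1 − 0.038037 = 0.961963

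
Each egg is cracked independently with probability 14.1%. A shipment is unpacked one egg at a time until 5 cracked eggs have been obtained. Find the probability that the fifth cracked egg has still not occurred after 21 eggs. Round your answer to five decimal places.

0.83567

Needing more than 21 eggs ⇔ fewer than 5 successes in the first 21. With X ~ Binomial(21, 0.141), P(Y > 21) = P(X ≤ 4).
  k=0: C(21,0)·0.141^0·0.859^21 = 0.0411014
  k=1: C(21,1)·0.141^1·0.859^20 = 0.1416778
  k=2: C(21,2)·0.141^2·0.859^19 = 0.2325560
  k=3: C(21,3)·0.141^3·0.859^18 = 0.2417608
  k=4: C(21,4)·0.141^4·0.859^17 = 0.1785765
P(X ≤ 4) = 0.8356725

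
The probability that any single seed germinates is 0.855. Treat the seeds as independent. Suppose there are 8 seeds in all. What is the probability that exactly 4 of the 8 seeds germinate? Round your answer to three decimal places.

X ~ Binomial(n=8, p=0.855).
P(X=4) = C(8,4) · p^4 · (1−p)^4
= 70 · 0.5344 · 0.00044205 = 0.01654

0.017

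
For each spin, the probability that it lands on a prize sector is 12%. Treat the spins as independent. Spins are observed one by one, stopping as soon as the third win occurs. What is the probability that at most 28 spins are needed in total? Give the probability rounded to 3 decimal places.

Finishing within 28 spins ⇔ at least 3 successes in the first 28. With X ~ Binomial(28, 0.12), P(Y ≤ 28) = 1 − P(X ≤ 2).
  k=0: C(28,0)·0.12^0·0.88^28 = 0.02789
  k=1: C(28,1)·0.12^1·0.88^27 = 0.10651
  k=2: C(28,2)·0.12^2·0.88^26 = 0.19607
1 − 0.33047 = 0.66953

0.670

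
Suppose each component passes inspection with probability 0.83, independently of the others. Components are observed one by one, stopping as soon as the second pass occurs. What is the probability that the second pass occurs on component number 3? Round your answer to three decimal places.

0.234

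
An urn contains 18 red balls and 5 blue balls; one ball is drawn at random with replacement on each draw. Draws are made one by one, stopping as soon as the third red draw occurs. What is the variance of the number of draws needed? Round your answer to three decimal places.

1.065

Y = total draws until the third success; negative binomial with r=3, p=0.782609.
Var(Y) = r(1−p)/p² = 3·0.217391 / 0.782609² = 1.06481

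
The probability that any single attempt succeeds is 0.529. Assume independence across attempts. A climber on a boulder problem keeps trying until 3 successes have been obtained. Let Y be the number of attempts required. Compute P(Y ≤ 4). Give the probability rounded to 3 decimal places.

0.357

Finishing within 4 attempts ⇔ at least 3 successes in the first 4. With X ~ Binomial(4, 0.529), P(Y ≤ 4) = 1 − P(X ≤ 2).
  k=0: C(4,0)·0.529^0·0.471^4 = 0.04921
  k=1: C(4,1)·0.529^1·0.471^3 = 0.22109
  k=2: C(4,2)·0.529^2·0.471^2 = 0.37248
1 − 0.64279 = 0.35721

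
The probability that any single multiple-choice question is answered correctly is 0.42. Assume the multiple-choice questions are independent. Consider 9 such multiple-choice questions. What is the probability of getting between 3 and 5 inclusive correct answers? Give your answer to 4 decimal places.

0.6806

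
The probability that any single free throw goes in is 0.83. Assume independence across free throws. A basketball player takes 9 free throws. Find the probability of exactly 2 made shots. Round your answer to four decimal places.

0.0001

X ~ Binomial(n=9, p=0.83).
P(X=2) = C(9,2) · p^2 · (1−p)^7
= 36 · 0.6889 · 4.1034e-06 = 0.000102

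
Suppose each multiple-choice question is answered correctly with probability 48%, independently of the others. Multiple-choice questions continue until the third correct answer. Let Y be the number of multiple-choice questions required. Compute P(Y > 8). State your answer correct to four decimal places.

Needing more than 8 multiple-choice questions ⇔ fewer than 3 successes in the first 8. With X ~ Binomial(8, 0.48), P(Y > 8) = P(X ≤ 2).
  k=0: C(8,0)·0.48^0·0.52^8 = 0.005346
  k=1: C(8,1)·0.48^1·0.52^7 = 0.039478
  k=2: C(8,2)·0.48^2·0.52^6 = 0.127544
P(X ≤ 2) = 0.172368

0.1724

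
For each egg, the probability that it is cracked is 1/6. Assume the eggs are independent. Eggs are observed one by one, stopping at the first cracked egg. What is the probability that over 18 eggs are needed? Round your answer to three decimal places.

Y = number of eggs to the first success; geometric, p = 0.166667.
P(Y > 18) = P(first 18 all fail) = (1−p)^18 = 0.03756

0.038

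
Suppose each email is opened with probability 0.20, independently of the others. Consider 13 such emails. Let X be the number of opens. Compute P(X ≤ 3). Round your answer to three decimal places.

X ~ Binomial(13, 0.20); P(X ≤ 3) = Σ C(13,k) p^k (1−p)^(13−k) over k:
  k=0: C(13,0)·0.20^0·0.80^13 = 0.05498
  k=1: C(13,1)·0.20^1·0.80^12 = 0.17867
  k=2: C(13,2)·0.20^2·0.80^11 = 0.26801
  k=3: C(13,3)·0.20^3·0.80^10 = 0.24567
Total = 0.74732

0.747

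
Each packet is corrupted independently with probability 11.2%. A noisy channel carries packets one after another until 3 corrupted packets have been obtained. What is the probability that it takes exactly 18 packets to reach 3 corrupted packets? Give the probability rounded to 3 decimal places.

0.032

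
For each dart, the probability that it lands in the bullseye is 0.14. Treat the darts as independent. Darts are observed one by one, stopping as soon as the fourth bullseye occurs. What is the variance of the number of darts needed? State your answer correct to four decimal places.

175.5102

Y = total darts until the fourth success; negative binomial with r=4, p=0.14.
Var(Y) = r(1−p)/p² = 4·0.86 / 0.14² = 175.510204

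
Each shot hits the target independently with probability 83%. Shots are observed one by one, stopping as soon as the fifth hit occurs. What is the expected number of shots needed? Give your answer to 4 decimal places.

6.0241

Y = total shots until the fifth success; negative binomial with r=5, p=0.83.
E[Y] = r / p = 5 / 0.83 = 6.024096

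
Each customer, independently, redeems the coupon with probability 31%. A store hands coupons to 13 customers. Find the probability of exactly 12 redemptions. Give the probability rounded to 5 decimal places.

0.00001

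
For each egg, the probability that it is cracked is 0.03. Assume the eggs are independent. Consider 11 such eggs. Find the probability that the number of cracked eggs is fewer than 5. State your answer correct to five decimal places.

X ~ Binomial(11, 0.03); P(X ≤ 4) = Σ C(11,k) p^k (1−p)^(11−k) over k:
  k=0: C(11,0)·0.03^0·0.97^11 = 0.7153014
  k=1: C(11,1)·0.03^1·0.97^10 = 0.2433500
  k=2: C(11,2)·0.03^2·0.97^9 = 0.0376314
  k=3: C(11,3)·0.03^3·0.97^8 = 0.0034916
  k=4: C(11,4)·0.03^4·0.97^7 = 0.0002160
Total = 0.9999904

0.99999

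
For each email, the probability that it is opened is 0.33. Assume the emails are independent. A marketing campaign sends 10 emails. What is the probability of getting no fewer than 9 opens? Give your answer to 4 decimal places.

0.0003

X ~ Binomial(10, 0.33); P(X ≥ 9) = Σ C(10,k) p^k (1−p)^(10−k) over k:
  k=9: C(10,9)·0.33^9·0.67^1 = 0.000311
  k=10: C(10,10)·0.33^10·0.67^0 = 0.000015
Total = 0.000326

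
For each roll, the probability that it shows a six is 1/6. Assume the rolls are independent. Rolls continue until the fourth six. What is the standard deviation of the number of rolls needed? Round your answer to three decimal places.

Y = total rolls until the fourth success; negative binomial with r=4, p=0.166667.
SD(Y) = √[r(1−p)/p²] = √(120.00000) = 10.95445

10.954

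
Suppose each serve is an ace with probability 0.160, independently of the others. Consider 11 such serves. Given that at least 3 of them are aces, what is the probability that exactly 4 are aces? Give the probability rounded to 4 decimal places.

X ~ Binomial(11, 0.16). Want P(X=4 | X≥3) = P(X=4) / P(X≥3).
P(X=4) = C(11,4)·0.16^4·0.84^7 = 0.063819
P(X≥3) = 1 − 0.146917 − 0.307826 − 0.293168 = 0.252089
Ratio = 0.063819 / 0.252089 = 0.253160

0.2532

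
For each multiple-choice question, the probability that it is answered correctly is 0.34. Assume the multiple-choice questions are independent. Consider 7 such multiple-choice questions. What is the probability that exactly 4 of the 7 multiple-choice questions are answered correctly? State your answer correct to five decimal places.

0.13447

X ~ Binomial(n=7, p=0.34).
P(X=4) = C(7,4) · p^4 · (1−p)^3
= 35 · 0.013363 · 0.2875 = 0.1344669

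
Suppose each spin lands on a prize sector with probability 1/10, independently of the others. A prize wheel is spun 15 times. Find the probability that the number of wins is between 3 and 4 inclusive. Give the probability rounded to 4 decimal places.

X ~ Binomial(15, 0.10); P(3 ≤ X ≤ 4) = Σ C(15,k) p^k (1−p)^(15−k) over k:
  k=3: C(15,3)·0.10^3·0.90^12 = 0.128505
  k=4: C(15,4)·0.10^4·0.90^11 = 0.042835
Total = 0.171341

0.1713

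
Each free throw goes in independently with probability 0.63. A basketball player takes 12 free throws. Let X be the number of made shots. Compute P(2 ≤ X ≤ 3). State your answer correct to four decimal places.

0.0084

X ~ Binomial(12, 0.63); P(2 ≤ X ≤ 3) = Σ C(12,k) p^k (1−p)^(12−k) over k:
  k=2: C(12,2)·0.63^2·0.37^10 = 0.001260
  k=3: C(12,3)·0.63^3·0.37^9 = 0.007149
Total = 0.008409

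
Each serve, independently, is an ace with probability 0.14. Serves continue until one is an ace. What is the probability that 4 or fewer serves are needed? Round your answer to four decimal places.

0.4530

Y = number of serves to the first success; geometric, p = 0.14.
P(Y ≤ 4) = 1 − (1−p)^4 = 1 − 0.547008 = 0.452992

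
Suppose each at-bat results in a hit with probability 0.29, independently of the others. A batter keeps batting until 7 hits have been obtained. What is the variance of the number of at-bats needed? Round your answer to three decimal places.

59.096

Y = total at-bats until the seventh success; negative binomial with r=7, p=0.29.
Var(Y) = r(1−p)/p² = 7·0.71 / 0.29² = 59.09631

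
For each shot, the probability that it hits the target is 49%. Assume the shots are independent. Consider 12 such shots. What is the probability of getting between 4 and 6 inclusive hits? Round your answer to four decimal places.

X ~ Binomial(12, 0.49); P(4 ≤ X ≤ 6) = Σ C(12,k) p^k (1−p)^(12−k) over k:
  k=4: C(12,4)·0.49^4·0.51^8 = 0.130602
  k=5: C(12,5)·0.49^5·0.51^7 = 0.200769
  k=6: C(12,6)·0.49^6·0.51^6 = 0.225045
Total = 0.556416

0.5564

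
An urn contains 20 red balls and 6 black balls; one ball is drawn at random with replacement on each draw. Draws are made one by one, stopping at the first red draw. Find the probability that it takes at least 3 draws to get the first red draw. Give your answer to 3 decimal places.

Y = number of draws to the first success; geometric, p = 0.769231.
P(Y > 2) = P(first 2 all fail) = (1−p)^2 = 0.05325

0.053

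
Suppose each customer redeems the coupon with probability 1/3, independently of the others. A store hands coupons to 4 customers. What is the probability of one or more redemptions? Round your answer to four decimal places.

P(at least one) = 1 − P(none) = 1 − (1 − 0.333333)^4
= 1 − 0.197531 = 0.802469

0.8025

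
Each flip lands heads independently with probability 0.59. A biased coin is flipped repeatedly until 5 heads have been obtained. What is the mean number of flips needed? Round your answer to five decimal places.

Y = total flips until the fifth success; negative binomial with r=5, p=0.59.
E[Y] = r / p = 5 / 0.59 = 8.4745763

8.47458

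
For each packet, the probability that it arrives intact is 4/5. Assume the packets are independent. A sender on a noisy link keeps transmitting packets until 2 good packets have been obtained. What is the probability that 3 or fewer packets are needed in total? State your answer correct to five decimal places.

0.89600

Finishing within 3 packets ⇔ at least 2 successes in the first 3. With X ~ Binomial(3, 0.80), P(Y ≤ 3) = 1 − P(X ≤ 1).
  k=0: C(3,0)·0.80^0·0.20^3 = 0.0080000
  k=1: C(3,1)·0.80^1·0.20^2 = 0.0960000
1 − 0.1040000 = 0.8960000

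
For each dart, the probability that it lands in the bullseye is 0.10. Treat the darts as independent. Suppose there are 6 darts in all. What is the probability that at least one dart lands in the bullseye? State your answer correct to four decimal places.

P(at least one) = 1 − P(none) = 1 − (1 − 0.10)^6
= 1 − 0.531441 = 0.468559

0.4686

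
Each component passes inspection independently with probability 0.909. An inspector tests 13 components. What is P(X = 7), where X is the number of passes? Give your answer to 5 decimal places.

X ~ Binomial(n=13, p=0.909).
P(X=7) = C(13,7) · p^7 · (1−p)^6
= 1716 · 0.5128 · 5.6787e-07 = 0.0004997

0.00050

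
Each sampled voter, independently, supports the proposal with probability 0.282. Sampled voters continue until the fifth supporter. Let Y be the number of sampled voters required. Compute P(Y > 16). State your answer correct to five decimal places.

Needing more than 16 sampled voters ⇔ fewer than 5 successes in the first 16. With X ~ Binomial(16, 0.282), P(Y > 16) = P(X ≤ 4).
  k=0: C(16,0)·0.282^0·0.718^16 = 0.0049887
  k=1: C(16,1)·0.282^1·0.718^15 = 0.0313499
  k=2: C(16,2)·0.282^2·0.718^14 = 0.0923468
  k=3: C(16,3)·0.282^3·0.718^13 = 0.1692595
  k=4: C(16,4)·0.282^4·0.718^12 = 0.2160534
P(X ≤ 4) = 0.5139983

0.51400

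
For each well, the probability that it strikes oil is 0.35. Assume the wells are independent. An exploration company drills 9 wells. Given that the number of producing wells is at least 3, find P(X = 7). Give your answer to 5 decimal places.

0.01477

X ~ Binomial(9, 0.35). Want P(X=7 | X≥3) = P(X=7) / P(X≥3).
P(X=7) = C(9,7)·0.35^7·0.65^2 = 0.0097860
P(X≥3) = 1 − 0.0207119 − 0.1003731 − 0.2161882 = 0.6627267
Ratio = 0.0097860 / 0.6627267 = 0.0147663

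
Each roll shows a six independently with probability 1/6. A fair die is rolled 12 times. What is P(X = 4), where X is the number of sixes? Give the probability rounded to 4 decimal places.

0.0888

X ~ Binomial(n=12, p=0.166667).
P(X=4) = C(12,4) · p^4 · (1−p)^8
= 495 · 0.0007716 · 0.23257 = 0.088828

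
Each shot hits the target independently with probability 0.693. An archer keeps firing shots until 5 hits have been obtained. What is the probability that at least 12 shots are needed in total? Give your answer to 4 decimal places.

Needing more than 11 shots ⇔ fewer than 5 successes in the first 11. With X ~ Binomial(11, 0.693), P(Y > 11) = P(X ≤ 4).
  k=0: C(11,0)·0.693^0·0.307^11 = 0.000002
  k=1: C(11,1)·0.693^1·0.307^10 = 0.000057
  k=2: C(11,2)·0.693^2·0.307^9 = 0.000640
  k=3: C(11,3)·0.693^3·0.307^8 = 0.004333
  k=4: C(11,4)·0.693^4·0.307^7 = 0.019562
P(X ≤ 4) = 0.024594

0.0246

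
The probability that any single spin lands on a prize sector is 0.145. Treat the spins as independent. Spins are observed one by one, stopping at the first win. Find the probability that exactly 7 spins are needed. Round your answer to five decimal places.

0.05665

Geometric (trials to first success), p = 0.145.
P(Y = 7) = (1−p)^6 · p = 0.39066 · 0.145 = 0.0566454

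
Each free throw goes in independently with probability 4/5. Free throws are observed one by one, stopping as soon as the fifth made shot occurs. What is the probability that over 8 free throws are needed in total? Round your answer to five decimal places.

0.05628

Needing more than 8 free throws ⇔ fewer than 5 successes in the first 8. With X ~ Binomial(8, 0.80), P(Y > 8) = P(X ≤ 4).
  k=0: C(8,0)·0.80^0·0.20^8 = 0.0000026
  k=1: C(8,1)·0.80^1·0.20^7 = 0.0000819
  k=2: C(8,2)·0.80^2·0.20^6 = 0.0011469
  k=3: C(8,3)·0.80^3·0.20^5 = 0.0091750
  k=4: C(8,4)·0.80^4·0.20^4 = 0.0458752
P(X ≤ 4) = 0.0562816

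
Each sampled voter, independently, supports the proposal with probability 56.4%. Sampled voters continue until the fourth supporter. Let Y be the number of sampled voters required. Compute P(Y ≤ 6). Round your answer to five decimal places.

Finishing within 6 sampled voters ⇔ at least 4 successes in the first 6. With X ~ Binomial(6, 0.564), P(Y ≤ 6) = 1 − P(X ≤ 3).
  k=0: C(6,0)·0.564^0·0.436^6 = 0.0068694
  k=1: C(6,1)·0.564^1·0.436^5 = 0.0533166
  k=2: C(6,2)·0.564^2·0.436^4 = 0.1724231
  k=3: C(6,3)·0.564^3·0.436^3 = 0.2973903
1 − 0.5299994 = 0.4700006

0.47000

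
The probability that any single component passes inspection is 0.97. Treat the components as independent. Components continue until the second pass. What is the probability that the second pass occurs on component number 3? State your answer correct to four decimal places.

0.0565

Y = trial on which the second success occurs; negative binomial, r=2, p=0.97.
P(Y=3) = C(2,1) · p^2 · (1−p)^1
= 2 · 0.9409 · 0.03 = 0.056454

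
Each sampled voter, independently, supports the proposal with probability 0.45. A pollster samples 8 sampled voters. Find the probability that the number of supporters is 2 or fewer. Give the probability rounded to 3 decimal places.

0.220

X ~ Binomial(8, 0.45); P(X ≤ 2) = Σ C(8,k) p^k (1−p)^(8−k) over k:
  k=0: C(8,0)·0.45^0·0.55^8 = 0.00837
  k=1: C(8,1)·0.45^1·0.55^7 = 0.05481
  k=2: C(8,2)·0.45^2·0.55^6 = 0.15695
Total = 0.22013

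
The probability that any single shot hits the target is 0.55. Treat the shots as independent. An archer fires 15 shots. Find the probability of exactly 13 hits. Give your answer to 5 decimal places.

X ~ Binomial(n=15, p=0.55).
P(X=13) = C(15,13) · p^13 · (1−p)^2
= 105 · 0.00042142 · 0.2025 = 0.0089604

0.00896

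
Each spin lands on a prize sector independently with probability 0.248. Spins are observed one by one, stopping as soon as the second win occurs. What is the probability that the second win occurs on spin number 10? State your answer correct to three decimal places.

0.057

Y = trial on which the second success occurs; negative binomial, r=2, p=0.248.
P(Y=10) = C(9,1) · p^2 · (1−p)^8
= 9 · 0.061504 · 0.10227 = 0.05661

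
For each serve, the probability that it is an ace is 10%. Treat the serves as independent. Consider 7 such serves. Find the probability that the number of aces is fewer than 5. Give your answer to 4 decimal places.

0.9998

X ~ Binomial(7, 0.10); P(X ≤ 4) = Σ C(7,k) p^k (1−p)^(7−k) over k:
  k=0: C(7,0)·0.10^0·0.90^7 = 0.478297
  k=1: C(7,1)·0.10^1·0.90^6 = 0.372009
  k=2: C(7,2)·0.10^2·0.90^5 = 0.124003
  k=3: C(7,3)·0.10^3·0.90^4 = 0.022964
  k=4: C(7,4)·0.10^4·0.90^3 = 0.002551
Total = 0.999823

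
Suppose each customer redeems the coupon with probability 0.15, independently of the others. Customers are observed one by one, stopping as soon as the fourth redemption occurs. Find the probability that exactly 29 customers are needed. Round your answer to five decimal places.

Y = trial on which the fourth success occurs; negative binomial, r=4, p=0.15.
P(Y=29) = C(28,3) · p^4 · (1−p)^25
= 3276 · 0.00050625 · 0.017198 = 0.0285221

0.02852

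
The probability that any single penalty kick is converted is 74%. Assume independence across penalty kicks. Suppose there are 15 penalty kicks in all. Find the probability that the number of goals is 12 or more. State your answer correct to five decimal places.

X ~ Binomial(15, 0.74); P(X ≥ 12) = Σ C(15,k) p^k (1−p)^(15−k) over k:
  k=12: C(15,12)·0.74^12·0.26^3 = 0.2156314
  k=13: C(15,13)·0.74^13·0.26^2 = 0.1416277
  k=14: C(15,14)·0.74^14·0.26^1 = 0.0575849
  k=15: C(15,15)·0.74^15·0.26^0 = 0.0109264
Total = 0.4257705

0.42577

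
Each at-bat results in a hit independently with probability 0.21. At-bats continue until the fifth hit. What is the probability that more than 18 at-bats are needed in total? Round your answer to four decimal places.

Needing more than 18 at-bats ⇔ fewer than 5 successes in the first 18. With X ~ Binomial(18, 0.21), P(Y > 18) = P(X ≤ 4).
  k=0: C(18,0)·0.21^0·0.79^18 = 0.014364
  k=1: C(18,1)·0.21^1·0.79^17 = 0.068731
  k=2: C(18,2)·0.21^2·0.79^16 = 0.155297
  k=3: C(18,3)·0.21^3·0.79^15 = 0.220168
  k=4: C(18,4)·0.21^4·0.79^14 = 0.219471
P(X ≤ 4) = 0.678032

0.6780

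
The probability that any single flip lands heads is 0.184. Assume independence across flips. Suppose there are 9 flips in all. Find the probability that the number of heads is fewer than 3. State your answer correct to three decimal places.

0.780

X ~ Binomial(9, 0.184); P(X ≤ 2) = Σ C(9,k) p^k (1−p)^(9−k) over k:
  k=0: C(9,0)·0.184^0·0.816^9 = 0.16040
  k=1: C(9,1)·0.184^1·0.816^8 = 0.32552
  k=2: C(9,2)·0.184^2·0.816^7 = 0.29361
Total = 0.77953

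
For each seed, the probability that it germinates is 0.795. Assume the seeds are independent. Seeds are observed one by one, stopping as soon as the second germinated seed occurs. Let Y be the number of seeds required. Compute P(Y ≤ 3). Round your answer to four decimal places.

0.8912

Finishing within 3 seeds ⇔ at least 2 successes in the first 3. With X ~ Binomial(3, 0.795), P(Y ≤ 3) = 1 − P(X ≤ 1).
  k=0: C(3,0)·0.795^0·0.205^3 = 0.008615
  k=1: C(3,1)·0.795^1·0.205^2 = 0.100230
1 − 0.108845 = 0.891155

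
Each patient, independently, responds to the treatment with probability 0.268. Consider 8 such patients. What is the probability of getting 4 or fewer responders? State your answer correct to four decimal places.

X ~ Binomial(8, 0.268); P(X ≤ 4) = Σ C(8,k) p^k (1−p)^(8−k) over k:
  k=0: C(8,0)·0.268^0·0.732^8 = 0.082431
  k=1: C(8,1)·0.268^1·0.732^7 = 0.241436
  k=2: C(8,2)·0.268^2·0.732^6 = 0.309381
  k=3: C(8,3)·0.268^3·0.732^5 = 0.226542
  k=4: C(8,4)·0.268^4·0.732^4 = 0.103677
Total = 0.963466

0.9635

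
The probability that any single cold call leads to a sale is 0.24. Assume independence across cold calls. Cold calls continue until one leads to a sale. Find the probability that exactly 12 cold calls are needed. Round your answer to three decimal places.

0.012

Geometric (trials to first success), p = 0.24.
P(Y = 12) = (1−p)^11 · p = 0.04886 · 0.24 = 0.01173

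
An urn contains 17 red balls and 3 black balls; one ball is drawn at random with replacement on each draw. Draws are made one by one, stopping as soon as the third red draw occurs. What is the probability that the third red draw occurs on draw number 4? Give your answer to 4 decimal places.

0.2764

Y = trial on which the third success occurs; negative binomial, r=3, p=0.85.
P(Y=4) = C(3,2) · p^3 · (1−p)^1
= 3 · 0.61413 · 0.15 = 0.276356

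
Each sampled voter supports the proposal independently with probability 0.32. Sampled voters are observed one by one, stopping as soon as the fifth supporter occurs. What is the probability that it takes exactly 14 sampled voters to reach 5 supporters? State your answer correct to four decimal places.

0.0746

Y = trial on which the fifth success occurs; negative binomial, r=5, p=0.32.
P(Y=14) = C(13,4) · p^5 · (1−p)^9
= 715 · 0.0033554 · 0.031087 = 0.074582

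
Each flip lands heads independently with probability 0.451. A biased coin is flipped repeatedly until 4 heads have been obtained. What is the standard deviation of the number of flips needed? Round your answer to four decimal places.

Y = total flips until the fourth success; negative binomial with r=4, p=0.451.
SD(Y) = √[r(1−p)/p²] = √(10.796407) = 3.285789

3.2858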